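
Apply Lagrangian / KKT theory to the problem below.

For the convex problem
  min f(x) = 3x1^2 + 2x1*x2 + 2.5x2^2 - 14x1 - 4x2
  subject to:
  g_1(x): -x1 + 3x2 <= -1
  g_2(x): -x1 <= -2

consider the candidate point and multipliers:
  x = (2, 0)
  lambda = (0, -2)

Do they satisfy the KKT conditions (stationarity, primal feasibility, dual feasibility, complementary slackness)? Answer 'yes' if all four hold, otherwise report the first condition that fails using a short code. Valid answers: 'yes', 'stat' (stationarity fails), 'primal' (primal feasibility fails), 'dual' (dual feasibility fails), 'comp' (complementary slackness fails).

Gradient of f: grad f(x) = Q x + c = (-2, 0)
Constraint values g_i(x) = a_i^T x - b_i:
  g_1((2, 0)) = -1
  g_2((2, 0)) = 0
Stationarity residual: grad f(x) + sum_i lambda_i a_i = (0, 0)
  -> stationarity OK
Primal feasibility (all g_i <= 0): OK
Dual feasibility (all lambda_i >= 0): FAILS
Complementary slackness (lambda_i * g_i(x) = 0 for all i): OK

Verdict: the first failing condition is dual_feasibility -> dual.

dual


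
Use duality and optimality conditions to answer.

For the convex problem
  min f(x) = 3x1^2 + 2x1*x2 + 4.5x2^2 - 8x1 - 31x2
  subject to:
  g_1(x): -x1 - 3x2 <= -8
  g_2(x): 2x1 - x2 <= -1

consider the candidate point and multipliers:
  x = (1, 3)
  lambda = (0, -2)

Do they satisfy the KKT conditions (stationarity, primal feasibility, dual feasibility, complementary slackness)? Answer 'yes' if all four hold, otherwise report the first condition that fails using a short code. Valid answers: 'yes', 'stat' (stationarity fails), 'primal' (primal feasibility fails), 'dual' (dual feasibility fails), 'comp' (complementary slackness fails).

Gradient of f: grad f(x) = Q x + c = (4, -2)
Constraint values g_i(x) = a_i^T x - b_i:
  g_1((1, 3)) = -2
  g_2((1, 3)) = 0
Stationarity residual: grad f(x) + sum_i lambda_i a_i = (0, 0)
  -> stationarity OK
Primal feasibility (all g_i <= 0): OK
Dual feasibility (all lambda_i >= 0): FAILS
Complementary slackness (lambda_i * g_i(x) = 0 for all i): OK

Verdict: the first failing condition is dual_feasibility -> dual.

dual


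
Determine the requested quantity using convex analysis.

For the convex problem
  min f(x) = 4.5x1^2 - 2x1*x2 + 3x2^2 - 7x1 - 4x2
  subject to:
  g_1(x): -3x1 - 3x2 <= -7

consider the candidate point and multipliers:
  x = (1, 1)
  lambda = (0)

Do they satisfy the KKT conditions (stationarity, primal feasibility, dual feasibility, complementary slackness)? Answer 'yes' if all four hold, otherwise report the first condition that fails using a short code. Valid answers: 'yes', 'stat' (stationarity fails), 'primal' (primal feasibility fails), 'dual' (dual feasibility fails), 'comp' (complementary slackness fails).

Gradient of f: grad f(x) = Q x + c = (0, 0)
Constraint values g_i(x) = a_i^T x - b_i:
  g_1((1, 1)) = 1
Stationarity residual: grad f(x) + sum_i lambda_i a_i = (0, 0)
  -> stationarity OK
Primal feasibility (all g_i <= 0): FAILS
Dual feasibility (all lambda_i >= 0): OK
Complementary slackness (lambda_i * g_i(x) = 0 for all i): OK

Verdict: the first failing condition is primal_feasibility -> primal.

primal


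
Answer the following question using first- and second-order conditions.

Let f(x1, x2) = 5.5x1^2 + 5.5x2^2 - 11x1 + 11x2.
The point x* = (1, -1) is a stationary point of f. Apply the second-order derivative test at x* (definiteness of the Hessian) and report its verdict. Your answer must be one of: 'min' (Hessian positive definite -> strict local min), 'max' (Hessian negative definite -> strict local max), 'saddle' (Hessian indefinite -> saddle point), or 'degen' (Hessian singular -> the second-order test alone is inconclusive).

Compute the Hessian H = grad^2 f:
  H = [[11, 0], [0, 11]]
Verify stationarity: grad f(x*) = H x* + g = (0, 0).
Eigenvalues of H: 11, 11.
Both eigenvalues > 0, so H is positive definite -> x* is a strict local min.

min


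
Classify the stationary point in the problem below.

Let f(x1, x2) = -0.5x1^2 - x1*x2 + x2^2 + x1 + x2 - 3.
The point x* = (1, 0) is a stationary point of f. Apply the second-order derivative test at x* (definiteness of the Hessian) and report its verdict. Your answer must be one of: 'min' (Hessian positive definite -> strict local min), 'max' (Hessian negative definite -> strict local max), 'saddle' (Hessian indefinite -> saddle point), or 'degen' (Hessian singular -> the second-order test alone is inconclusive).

Compute the Hessian H = grad^2 f:
  H = [[-1, -1], [-1, 2]]
Verify stationarity: grad f(x*) = H x* + g = (0, 0).
Eigenvalues of H: -1.3028, 2.3028.
Eigenvalues have mixed signs, so H is indefinite -> x* is a saddle point.

saddle


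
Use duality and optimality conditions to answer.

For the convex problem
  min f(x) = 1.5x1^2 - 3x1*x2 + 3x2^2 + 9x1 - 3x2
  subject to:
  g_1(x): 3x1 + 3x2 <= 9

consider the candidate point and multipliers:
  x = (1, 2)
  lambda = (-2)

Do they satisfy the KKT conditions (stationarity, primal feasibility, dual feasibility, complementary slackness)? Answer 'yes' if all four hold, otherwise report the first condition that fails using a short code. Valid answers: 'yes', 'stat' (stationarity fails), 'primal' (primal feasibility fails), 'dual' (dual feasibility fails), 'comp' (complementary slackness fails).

Gradient of f: grad f(x) = Q x + c = (6, 6)
Constraint values g_i(x) = a_i^T x - b_i:
  g_1((1, 2)) = 0
Stationarity residual: grad f(x) + sum_i lambda_i a_i = (0, 0)
  -> stationarity OK
Primal feasibility (all g_i <= 0): OK
Dual feasibility (all lambda_i >= 0): FAILS
Complementary slackness (lambda_i * g_i(x) = 0 for all i): OK

Verdict: the first failing condition is dual_feasibility -> dual.

dual


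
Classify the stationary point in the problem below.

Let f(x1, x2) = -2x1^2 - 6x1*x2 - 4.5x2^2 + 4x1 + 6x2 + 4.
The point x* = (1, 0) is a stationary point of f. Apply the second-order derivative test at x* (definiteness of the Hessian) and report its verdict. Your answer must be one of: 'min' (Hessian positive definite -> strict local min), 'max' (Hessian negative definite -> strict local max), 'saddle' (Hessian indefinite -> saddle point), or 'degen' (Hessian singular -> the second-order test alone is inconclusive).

Compute the Hessian H = grad^2 f:
  H = [[-4, -6], [-6, -9]]
Verify stationarity: grad f(x*) = H x* + g = (0, 0).
Eigenvalues of H: -13, 0.
H has a zero eigenvalue (singular; negative semidefinite but not definite), so H is neither positive definite, negative definite, nor indefinite. The second-order test alone is inconclusive -> degen.
(Indeed, f is constant along the null direction of H through x*, so x* is not a strict local extremum.)

degen


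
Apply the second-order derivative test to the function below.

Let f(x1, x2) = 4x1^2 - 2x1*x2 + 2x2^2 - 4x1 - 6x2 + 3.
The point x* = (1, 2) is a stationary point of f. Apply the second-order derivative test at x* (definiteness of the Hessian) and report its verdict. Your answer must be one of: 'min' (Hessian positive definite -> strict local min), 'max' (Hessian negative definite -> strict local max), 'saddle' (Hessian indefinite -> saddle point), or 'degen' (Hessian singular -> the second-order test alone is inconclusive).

Compute the Hessian H = grad^2 f:
  H = [[8, -2], [-2, 4]]
Verify stationarity: grad f(x*) = H x* + g = (0, 0).
Eigenvalues of H: 3.1716, 8.8284.
Both eigenvalues > 0, so H is positive definite -> x* is a strict local min.

min


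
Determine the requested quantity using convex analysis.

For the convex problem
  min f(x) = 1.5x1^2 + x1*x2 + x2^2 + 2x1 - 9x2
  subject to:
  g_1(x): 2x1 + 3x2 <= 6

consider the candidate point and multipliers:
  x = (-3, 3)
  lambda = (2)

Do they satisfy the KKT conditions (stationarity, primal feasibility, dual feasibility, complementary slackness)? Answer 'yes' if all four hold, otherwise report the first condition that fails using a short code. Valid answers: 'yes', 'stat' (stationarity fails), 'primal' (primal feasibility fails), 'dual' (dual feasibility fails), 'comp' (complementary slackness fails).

Gradient of f: grad f(x) = Q x + c = (-4, -6)
Constraint values g_i(x) = a_i^T x - b_i:
  g_1((-3, 3)) = -3
Stationarity residual: grad f(x) + sum_i lambda_i a_i = (0, 0)
  -> stationarity OK
Primal feasibility (all g_i <= 0): OK
Dual feasibility (all lambda_i >= 0): OK
Complementary slackness (lambda_i * g_i(x) = 0 for all i): FAILS

Verdict: the first failing condition is complementary_slackness -> comp.

comp


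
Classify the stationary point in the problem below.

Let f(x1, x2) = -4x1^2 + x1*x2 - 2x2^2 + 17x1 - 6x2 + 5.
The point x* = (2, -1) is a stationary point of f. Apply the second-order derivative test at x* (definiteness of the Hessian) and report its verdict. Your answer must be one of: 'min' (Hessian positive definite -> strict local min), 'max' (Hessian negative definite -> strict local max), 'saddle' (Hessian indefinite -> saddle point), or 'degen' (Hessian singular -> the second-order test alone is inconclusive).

Compute the Hessian H = grad^2 f:
  H = [[-8, 1], [1, -4]]
Verify stationarity: grad f(x*) = H x* + g = (0, 0).
Eigenvalues of H: -8.2361, -3.7639.
Both eigenvalues < 0, so H is negative definite -> x* is a strict local max.

max


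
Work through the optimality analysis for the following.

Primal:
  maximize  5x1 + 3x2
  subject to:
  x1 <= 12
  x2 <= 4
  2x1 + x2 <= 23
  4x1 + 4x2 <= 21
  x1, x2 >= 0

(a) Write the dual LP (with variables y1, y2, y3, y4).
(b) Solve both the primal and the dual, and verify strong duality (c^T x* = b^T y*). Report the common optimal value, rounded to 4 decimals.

The standard primal-dual pair for 'max c^T x s.t. A x <= b, x >= 0' is:
  Dual:  min b^T y  s.t.  A^T y >= c,  y >= 0.

So the dual LP is:
  minimize  12y1 + 4y2 + 23y3 + 21y4
  subject to:
    y1 + 2y3 + 4y4 >= 5
    y2 + y3 + 4y4 >= 3
    y1, y2, y3, y4 >= 0

Solving the primal: x* = (5.25, 0).
  primal value c^T x* = 26.25.
Solving the dual: y* = (0, 0, 0, 1.25).
  dual value b^T y* = 26.25.
Strong duality: c^T x* = b^T y*. Confirmed.

26.25


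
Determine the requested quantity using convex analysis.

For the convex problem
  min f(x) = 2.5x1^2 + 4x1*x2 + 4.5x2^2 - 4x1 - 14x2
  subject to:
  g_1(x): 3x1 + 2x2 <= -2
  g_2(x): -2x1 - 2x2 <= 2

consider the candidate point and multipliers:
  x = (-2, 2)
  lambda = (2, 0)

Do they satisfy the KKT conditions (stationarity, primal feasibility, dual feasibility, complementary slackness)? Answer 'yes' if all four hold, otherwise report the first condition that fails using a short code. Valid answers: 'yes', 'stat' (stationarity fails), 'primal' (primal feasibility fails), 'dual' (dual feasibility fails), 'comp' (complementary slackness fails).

Gradient of f: grad f(x) = Q x + c = (-6, -4)
Constraint values g_i(x) = a_i^T x - b_i:
  g_1((-2, 2)) = 0
  g_2((-2, 2)) = -2
Stationarity residual: grad f(x) + sum_i lambda_i a_i = (0, 0)
  -> stationarity OK
Primal feasibility (all g_i <= 0): OK
Dual feasibility (all lambda_i >= 0): OK
Complementary slackness (lambda_i * g_i(x) = 0 for all i): OK

Verdict: yes, KKT holds.

yes


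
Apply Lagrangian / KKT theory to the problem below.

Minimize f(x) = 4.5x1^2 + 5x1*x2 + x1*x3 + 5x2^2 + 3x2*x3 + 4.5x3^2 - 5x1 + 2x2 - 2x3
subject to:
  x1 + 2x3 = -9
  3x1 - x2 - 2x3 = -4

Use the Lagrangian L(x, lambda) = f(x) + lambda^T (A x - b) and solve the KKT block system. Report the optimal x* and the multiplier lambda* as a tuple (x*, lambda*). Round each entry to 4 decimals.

Form the Lagrangian:
  L(x, lambda) = (1/2) x^T Q x + c^T x + lambda^T (A x - b)
Stationarity (grad_x L = 0): Q x + c + A^T lambda = 0.
Primal feasibility: A x = b.

This gives the KKT block system:
  [ Q   A^T ] [ x     ]   [-c ]
  [ A    0  ] [ lambda ] = [ b ]

Solving the linear system:
  x*      = (-2.6797, 2.2812, -3.1602)
  lambda* = (15.0719, 1.9332)
  f(x*)   = 83.8304

x* = (-2.6797, 2.2812, -3.1602), lambda* = (15.0719, 1.9332)


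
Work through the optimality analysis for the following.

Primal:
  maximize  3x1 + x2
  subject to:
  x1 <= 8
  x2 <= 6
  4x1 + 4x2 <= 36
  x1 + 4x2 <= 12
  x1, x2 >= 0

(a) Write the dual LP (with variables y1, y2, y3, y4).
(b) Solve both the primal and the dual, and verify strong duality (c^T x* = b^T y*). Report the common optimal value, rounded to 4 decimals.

The standard primal-dual pair for 'max c^T x s.t. A x <= b, x >= 0' is:
  Dual:  min b^T y  s.t.  A^T y >= c,  y >= 0.

So the dual LP is:
  minimize  8y1 + 6y2 + 36y3 + 12y4
  subject to:
    y1 + 4y3 + y4 >= 3
    y2 + 4y3 + 4y4 >= 1
    y1, y2, y3, y4 >= 0

Solving the primal: x* = (8, 1).
  primal value c^T x* = 25.
Solving the dual: y* = (2.75, 0, 0, 0.25).
  dual value b^T y* = 25.
Strong duality: c^T x* = b^T y*. Confirmed.

25


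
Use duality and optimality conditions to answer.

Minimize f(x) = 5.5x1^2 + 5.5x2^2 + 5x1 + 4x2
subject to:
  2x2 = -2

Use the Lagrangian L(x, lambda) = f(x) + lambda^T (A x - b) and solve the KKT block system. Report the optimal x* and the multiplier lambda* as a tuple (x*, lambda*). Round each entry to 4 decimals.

Form the Lagrangian:
  L(x, lambda) = (1/2) x^T Q x + c^T x + lambda^T (A x - b)
Stationarity (grad_x L = 0): Q x + c + A^T lambda = 0.
Primal feasibility: A x = b.

This gives the KKT block system:
  [ Q   A^T ] [ x     ]   [-c ]
  [ A    0  ] [ lambda ] = [ b ]

Solving the linear system:
  x*      = (-0.4545, -1)
  lambda* = (3.5)
  f(x*)   = 0.3636

x* = (-0.4545, -1), lambda* = (3.5)


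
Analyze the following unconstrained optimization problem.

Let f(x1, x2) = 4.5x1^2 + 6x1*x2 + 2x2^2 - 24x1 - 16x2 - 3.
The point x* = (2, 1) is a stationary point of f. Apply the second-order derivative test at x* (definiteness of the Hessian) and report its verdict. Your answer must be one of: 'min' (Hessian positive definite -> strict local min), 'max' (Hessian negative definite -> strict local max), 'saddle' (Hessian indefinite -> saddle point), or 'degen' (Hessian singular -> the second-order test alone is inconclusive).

Compute the Hessian H = grad^2 f:
  H = [[9, 6], [6, 4]]
Verify stationarity: grad f(x*) = H x* + g = (0, 0).
Eigenvalues of H: 0, 13.
H has a zero eigenvalue (singular; positive semidefinite but not definite), so H is neither positive definite, negative definite, nor indefinite. The second-order test alone is inconclusive -> degen.
(Indeed, f is constant along the null direction of H through x*, so x* is not a strict local extremum.)

degen


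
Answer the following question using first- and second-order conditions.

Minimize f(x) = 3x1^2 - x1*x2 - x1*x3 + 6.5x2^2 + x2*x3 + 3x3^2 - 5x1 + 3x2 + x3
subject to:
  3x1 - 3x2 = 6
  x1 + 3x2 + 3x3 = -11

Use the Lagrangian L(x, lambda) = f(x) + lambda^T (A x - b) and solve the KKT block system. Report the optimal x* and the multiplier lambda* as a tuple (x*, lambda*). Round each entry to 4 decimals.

Form the Lagrangian:
  L(x, lambda) = (1/2) x^T Q x + c^T x + lambda^T (A x - b)
Stationarity (grad_x L = 0): Q x + c + A^T lambda = 0.
Primal feasibility: A x = b.

This gives the KKT block system:
  [ Q   A^T ] [ x     ]   [-c ]
  [ A    0  ] [ lambda ] = [ b ]

Solving the linear system:
  x*      = (0.4096, -1.5904, -2.2129)
  lambda* = (-2.0067, 4.759)
  f(x*)   = 27.6787

x* = (0.4096, -1.5904, -2.2129), lambda* = (-2.0067, 4.759)


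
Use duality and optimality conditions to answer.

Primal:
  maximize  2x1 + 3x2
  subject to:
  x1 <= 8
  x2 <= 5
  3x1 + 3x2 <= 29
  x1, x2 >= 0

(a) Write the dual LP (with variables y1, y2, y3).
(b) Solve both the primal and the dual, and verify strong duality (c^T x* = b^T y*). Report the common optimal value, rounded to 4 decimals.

The standard primal-dual pair for 'max c^T x s.t. A x <= b, x >= 0' is:
  Dual:  min b^T y  s.t.  A^T y >= c,  y >= 0.

So the dual LP is:
  minimize  8y1 + 5y2 + 29y3
  subject to:
    y1 + 3y3 >= 2
    y2 + 3y3 >= 3
    y1, y2, y3 >= 0

Solving the primal: x* = (4.6667, 5).
  primal value c^T x* = 24.3333.
Solving the dual: y* = (0, 1, 0.6667).
  dual value b^T y* = 24.3333.
Strong duality: c^T x* = b^T y*. Confirmed.

24.3333


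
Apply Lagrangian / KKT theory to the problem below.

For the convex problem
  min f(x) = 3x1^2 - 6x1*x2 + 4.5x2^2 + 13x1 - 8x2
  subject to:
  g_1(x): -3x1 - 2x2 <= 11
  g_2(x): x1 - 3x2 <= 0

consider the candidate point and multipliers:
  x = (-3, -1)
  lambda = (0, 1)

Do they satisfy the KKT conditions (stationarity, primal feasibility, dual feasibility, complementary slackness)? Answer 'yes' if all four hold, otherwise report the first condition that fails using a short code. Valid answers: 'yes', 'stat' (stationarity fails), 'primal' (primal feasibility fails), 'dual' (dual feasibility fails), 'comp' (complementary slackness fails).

Gradient of f: grad f(x) = Q x + c = (1, 1)
Constraint values g_i(x) = a_i^T x - b_i:
  g_1((-3, -1)) = 0
  g_2((-3, -1)) = 0
Stationarity residual: grad f(x) + sum_i lambda_i a_i = (2, -2)
  -> stationarity FAILS
Primal feasibility (all g_i <= 0): OK
Dual feasibility (all lambda_i >= 0): OK
Complementary slackness (lambda_i * g_i(x) = 0 for all i): OK

Verdict: the first failing condition is stationarity -> stat.

stat


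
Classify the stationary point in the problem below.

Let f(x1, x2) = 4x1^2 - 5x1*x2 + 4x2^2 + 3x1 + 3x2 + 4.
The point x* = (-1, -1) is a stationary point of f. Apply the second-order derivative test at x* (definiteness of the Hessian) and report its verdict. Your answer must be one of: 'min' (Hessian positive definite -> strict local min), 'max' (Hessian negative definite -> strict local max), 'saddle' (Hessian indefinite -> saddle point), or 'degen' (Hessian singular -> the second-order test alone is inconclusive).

Compute the Hessian H = grad^2 f:
  H = [[8, -5], [-5, 8]]
Verify stationarity: grad f(x*) = H x* + g = (0, 0).
Eigenvalues of H: 3, 13.
Both eigenvalues > 0, so H is positive definite -> x* is a strict local min.

min


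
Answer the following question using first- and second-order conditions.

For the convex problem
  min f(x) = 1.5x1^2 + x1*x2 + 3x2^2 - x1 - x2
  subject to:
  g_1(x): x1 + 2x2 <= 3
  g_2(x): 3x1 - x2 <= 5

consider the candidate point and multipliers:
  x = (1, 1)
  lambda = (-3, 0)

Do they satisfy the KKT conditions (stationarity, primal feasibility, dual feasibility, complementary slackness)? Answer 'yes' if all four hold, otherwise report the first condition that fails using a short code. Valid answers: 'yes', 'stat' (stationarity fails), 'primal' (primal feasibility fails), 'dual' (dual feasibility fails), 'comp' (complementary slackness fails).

Gradient of f: grad f(x) = Q x + c = (3, 6)
Constraint values g_i(x) = a_i^T x - b_i:
  g_1((1, 1)) = 0
  g_2((1, 1)) = -3
Stationarity residual: grad f(x) + sum_i lambda_i a_i = (0, 0)
  -> stationarity OK
Primal feasibility (all g_i <= 0): OK
Dual feasibility (all lambda_i >= 0): FAILS
Complementary slackness (lambda_i * g_i(x) = 0 for all i): OK

Verdict: the first failing condition is dual_feasibility -> dual.

dual


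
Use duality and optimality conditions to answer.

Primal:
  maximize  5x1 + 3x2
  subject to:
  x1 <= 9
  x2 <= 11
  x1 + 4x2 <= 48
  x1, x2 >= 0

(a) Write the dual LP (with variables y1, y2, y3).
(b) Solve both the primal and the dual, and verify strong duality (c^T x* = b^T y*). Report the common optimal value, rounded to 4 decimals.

The standard primal-dual pair for 'max c^T x s.t. A x <= b, x >= 0' is:
  Dual:  min b^T y  s.t.  A^T y >= c,  y >= 0.

So the dual LP is:
  minimize  9y1 + 11y2 + 48y3
  subject to:
    y1 + y3 >= 5
    y2 + 4y3 >= 3
    y1, y2, y3 >= 0

Solving the primal: x* = (9, 9.75).
  primal value c^T x* = 74.25.
Solving the dual: y* = (4.25, 0, 0.75).
  dual value b^T y* = 74.25.
Strong duality: c^T x* = b^T y*. Confirmed.

74.25


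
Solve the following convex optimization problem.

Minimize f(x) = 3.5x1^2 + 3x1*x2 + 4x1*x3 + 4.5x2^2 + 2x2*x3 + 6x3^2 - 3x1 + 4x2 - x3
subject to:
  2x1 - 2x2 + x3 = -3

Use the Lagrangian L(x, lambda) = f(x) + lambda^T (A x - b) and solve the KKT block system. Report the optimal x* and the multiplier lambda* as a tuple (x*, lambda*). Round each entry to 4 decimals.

Form the Lagrangian:
  L(x, lambda) = (1/2) x^T Q x + c^T x + lambda^T (A x - b)
Stationarity (grad_x L = 0): Q x + c + A^T lambda = 0.
Primal feasibility: A x = b.

This gives the KKT block system:
  [ Q   A^T ] [ x     ]   [-c ]
  [ A    0  ] [ lambda ] = [ b ]

Solving the linear system:
  x*      = (-0.8419, 0.6382, -0.0398)
  lambda* = (3.5691)
  f(x*)   = 7.9128

x* = (-0.8419, 0.6382, -0.0398), lambda* = (3.5691)


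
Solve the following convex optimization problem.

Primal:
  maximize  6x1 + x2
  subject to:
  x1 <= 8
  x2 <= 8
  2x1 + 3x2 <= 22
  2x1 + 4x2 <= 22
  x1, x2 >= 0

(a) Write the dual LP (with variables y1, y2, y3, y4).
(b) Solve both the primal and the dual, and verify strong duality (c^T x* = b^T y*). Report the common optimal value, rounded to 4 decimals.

The standard primal-dual pair for 'max c^T x s.t. A x <= b, x >= 0' is:
  Dual:  min b^T y  s.t.  A^T y >= c,  y >= 0.

So the dual LP is:
  minimize  8y1 + 8y2 + 22y3 + 22y4
  subject to:
    y1 + 2y3 + 2y4 >= 6
    y2 + 3y3 + 4y4 >= 1
    y1, y2, y3, y4 >= 0

Solving the primal: x* = (8, 1.5).
  primal value c^T x* = 49.5.
Solving the dual: y* = (5.5, 0, 0, 0.25).
  dual value b^T y* = 49.5.
Strong duality: c^T x* = b^T y*. Confirmed.

49.5


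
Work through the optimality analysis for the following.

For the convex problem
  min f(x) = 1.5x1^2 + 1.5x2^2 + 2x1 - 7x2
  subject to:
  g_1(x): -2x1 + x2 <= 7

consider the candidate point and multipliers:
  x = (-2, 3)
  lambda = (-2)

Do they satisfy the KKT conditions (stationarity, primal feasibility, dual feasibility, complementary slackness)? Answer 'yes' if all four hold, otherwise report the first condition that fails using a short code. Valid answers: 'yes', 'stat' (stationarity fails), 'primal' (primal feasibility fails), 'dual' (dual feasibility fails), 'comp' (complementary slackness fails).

Gradient of f: grad f(x) = Q x + c = (-4, 2)
Constraint values g_i(x) = a_i^T x - b_i:
  g_1((-2, 3)) = 0
Stationarity residual: grad f(x) + sum_i lambda_i a_i = (0, 0)
  -> stationarity OK
Primal feasibility (all g_i <= 0): OK
Dual feasibility (all lambda_i >= 0): FAILS
Complementary slackness (lambda_i * g_i(x) = 0 for all i): OK

Verdict: the first failing condition is dual_feasibility -> dual.

dual


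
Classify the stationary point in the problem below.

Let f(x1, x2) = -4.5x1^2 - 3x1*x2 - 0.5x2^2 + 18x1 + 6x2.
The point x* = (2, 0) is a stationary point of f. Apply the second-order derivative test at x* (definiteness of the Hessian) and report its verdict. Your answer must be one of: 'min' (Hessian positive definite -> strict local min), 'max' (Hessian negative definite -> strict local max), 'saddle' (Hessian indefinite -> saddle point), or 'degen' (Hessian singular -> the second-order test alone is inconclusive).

Compute the Hessian H = grad^2 f:
  H = [[-9, -3], [-3, -1]]
Verify stationarity: grad f(x*) = H x* + g = (0, 0).
Eigenvalues of H: -10, 0.
H has a zero eigenvalue (singular; negative semidefinite but not definite), so H is neither positive definite, negative definite, nor indefinite. The second-order test alone is inconclusive -> degen.
(Indeed, f is constant along the null direction of H through x*, so x* is not a strict local extremum.)

degen


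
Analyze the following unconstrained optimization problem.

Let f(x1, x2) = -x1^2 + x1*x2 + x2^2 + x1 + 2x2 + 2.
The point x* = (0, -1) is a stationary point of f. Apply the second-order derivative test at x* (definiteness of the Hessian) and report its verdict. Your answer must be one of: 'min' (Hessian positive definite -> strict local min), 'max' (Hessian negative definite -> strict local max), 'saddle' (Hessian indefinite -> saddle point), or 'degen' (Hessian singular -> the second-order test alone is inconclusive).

Compute the Hessian H = grad^2 f:
  H = [[-2, 1], [1, 2]]
Verify stationarity: grad f(x*) = H x* + g = (0, 0).
Eigenvalues of H: -2.2361, 2.2361.
Eigenvalues have mixed signs, so H is indefinite -> x* is a saddle point.

saddle


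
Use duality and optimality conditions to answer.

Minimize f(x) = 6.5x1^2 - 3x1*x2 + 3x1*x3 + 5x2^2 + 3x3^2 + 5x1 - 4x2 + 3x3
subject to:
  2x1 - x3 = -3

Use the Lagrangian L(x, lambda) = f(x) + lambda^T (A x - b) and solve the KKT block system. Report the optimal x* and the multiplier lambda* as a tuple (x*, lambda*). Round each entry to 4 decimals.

Form the Lagrangian:
  L(x, lambda) = (1/2) x^T Q x + c^T x + lambda^T (A x - b)
Stationarity (grad_x L = 0): Q x + c + A^T lambda = 0.
Primal feasibility: A x = b.

This gives the KKT block system:
  [ Q   A^T ] [ x     ]   [-c ]
  [ A    0  ] [ lambda ] = [ b ]

Solving the linear system:
  x*      = (-1.1393, 0.0582, 0.7214)
  lambda* = (3.9106)
  f(x*)   = 3.9834

x* = (-1.1393, 0.0582, 0.7214), lambda* = (3.9106)


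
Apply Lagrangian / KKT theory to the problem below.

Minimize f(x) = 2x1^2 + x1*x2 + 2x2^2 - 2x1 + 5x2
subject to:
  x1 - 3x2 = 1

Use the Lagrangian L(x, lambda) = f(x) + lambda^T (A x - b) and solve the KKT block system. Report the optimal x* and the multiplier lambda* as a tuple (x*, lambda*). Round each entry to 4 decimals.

Form the Lagrangian:
  L(x, lambda) = (1/2) x^T Q x + c^T x + lambda^T (A x - b)
Stationarity (grad_x L = 0): Q x + c + A^T lambda = 0.
Primal feasibility: A x = b.

This gives the KKT block system:
  [ Q   A^T ] [ x     ]   [-c ]
  [ A    0  ] [ lambda ] = [ b ]

Solving the linear system:
  x*      = (0.2174, -0.2609)
  lambda* = (1.3913)
  f(x*)   = -1.5652

x* = (0.2174, -0.2609), lambda* = (1.3913)


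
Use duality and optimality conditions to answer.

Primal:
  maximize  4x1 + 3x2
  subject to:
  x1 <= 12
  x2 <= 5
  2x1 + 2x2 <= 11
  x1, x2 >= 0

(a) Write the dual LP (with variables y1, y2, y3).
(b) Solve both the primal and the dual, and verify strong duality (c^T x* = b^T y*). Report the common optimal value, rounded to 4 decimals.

The standard primal-dual pair for 'max c^T x s.t. A x <= b, x >= 0' is:
  Dual:  min b^T y  s.t.  A^T y >= c,  y >= 0.

So the dual LP is:
  minimize  12y1 + 5y2 + 11y3
  subject to:
    y1 + 2y3 >= 4
    y2 + 2y3 >= 3
    y1, y2, y3 >= 0

Solving the primal: x* = (5.5, 0).
  primal value c^T x* = 22.
Solving the dual: y* = (0, 0, 2).
  dual value b^T y* = 22.
Strong duality: c^T x* = b^T y*. Confirmed.

22


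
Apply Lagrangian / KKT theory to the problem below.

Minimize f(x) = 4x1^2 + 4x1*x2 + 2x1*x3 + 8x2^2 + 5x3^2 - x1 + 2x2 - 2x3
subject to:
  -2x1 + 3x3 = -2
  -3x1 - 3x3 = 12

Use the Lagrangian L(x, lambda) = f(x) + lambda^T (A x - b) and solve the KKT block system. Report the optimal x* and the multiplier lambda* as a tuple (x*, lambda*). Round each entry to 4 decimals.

Form the Lagrangian:
  L(x, lambda) = (1/2) x^T Q x + c^T x + lambda^T (A x - b)
Stationarity (grad_x L = 0): Q x + c + A^T lambda = 0.
Primal feasibility: A x = b.

This gives the KKT block system:
  [ Q   A^T ] [ x     ]   [-c ]
  [ A    0  ] [ lambda ] = [ b ]

Solving the linear system:
  x*      = (-2, 0.375, -2)
  lambda* = (1.3, -7.3667)
  f(x*)   = 48.875

x* = (-2, 0.375, -2), lambda* = (1.3, -7.3667)


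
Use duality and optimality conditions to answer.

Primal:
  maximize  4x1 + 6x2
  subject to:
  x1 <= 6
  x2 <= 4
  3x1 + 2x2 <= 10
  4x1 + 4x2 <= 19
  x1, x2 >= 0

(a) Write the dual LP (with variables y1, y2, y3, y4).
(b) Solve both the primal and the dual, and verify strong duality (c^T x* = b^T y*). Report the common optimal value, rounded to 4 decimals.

The standard primal-dual pair for 'max c^T x s.t. A x <= b, x >= 0' is:
  Dual:  min b^T y  s.t.  A^T y >= c,  y >= 0.

So the dual LP is:
  minimize  6y1 + 4y2 + 10y3 + 19y4
  subject to:
    y1 + 3y3 + 4y4 >= 4
    y2 + 2y3 + 4y4 >= 6
    y1, y2, y3, y4 >= 0

Solving the primal: x* = (0.6667, 4).
  primal value c^T x* = 26.6667.
Solving the dual: y* = (0, 3.3333, 1.3333, 0).
  dual value b^T y* = 26.6667.
Strong duality: c^T x* = b^T y*. Confirmed.

26.6667


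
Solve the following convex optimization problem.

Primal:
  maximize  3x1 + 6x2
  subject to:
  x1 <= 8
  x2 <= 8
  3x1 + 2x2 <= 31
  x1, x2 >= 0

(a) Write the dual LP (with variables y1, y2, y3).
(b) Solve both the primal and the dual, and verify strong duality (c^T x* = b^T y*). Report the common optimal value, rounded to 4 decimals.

The standard primal-dual pair for 'max c^T x s.t. A x <= b, x >= 0' is:
  Dual:  min b^T y  s.t.  A^T y >= c,  y >= 0.

So the dual LP is:
  minimize  8y1 + 8y2 + 31y3
  subject to:
    y1 + 3y3 >= 3
    y2 + 2y3 >= 6
    y1, y2, y3 >= 0

Solving the primal: x* = (5, 8).
  primal value c^T x* = 63.
Solving the dual: y* = (0, 4, 1).
  dual value b^T y* = 63.
Strong duality: c^T x* = b^T y*. Confirmed.

63


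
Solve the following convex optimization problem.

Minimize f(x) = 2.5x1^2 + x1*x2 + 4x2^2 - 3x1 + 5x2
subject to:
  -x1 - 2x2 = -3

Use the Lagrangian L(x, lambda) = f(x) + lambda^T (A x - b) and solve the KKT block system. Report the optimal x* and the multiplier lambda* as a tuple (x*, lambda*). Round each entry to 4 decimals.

Form the Lagrangian:
  L(x, lambda) = (1/2) x^T Q x + c^T x + lambda^T (A x - b)
Stationarity (grad_x L = 0): Q x + c + A^T lambda = 0.
Primal feasibility: A x = b.

This gives the KKT block system:
  [ Q   A^T ] [ x     ]   [-c ]
  [ A    0  ] [ lambda ] = [ b ]

Solving the linear system:
  x*      = (1.6667, 0.6667)
  lambda* = (6)
  f(x*)   = 8.1667

x* = (1.6667, 0.6667), lambda* = (6)


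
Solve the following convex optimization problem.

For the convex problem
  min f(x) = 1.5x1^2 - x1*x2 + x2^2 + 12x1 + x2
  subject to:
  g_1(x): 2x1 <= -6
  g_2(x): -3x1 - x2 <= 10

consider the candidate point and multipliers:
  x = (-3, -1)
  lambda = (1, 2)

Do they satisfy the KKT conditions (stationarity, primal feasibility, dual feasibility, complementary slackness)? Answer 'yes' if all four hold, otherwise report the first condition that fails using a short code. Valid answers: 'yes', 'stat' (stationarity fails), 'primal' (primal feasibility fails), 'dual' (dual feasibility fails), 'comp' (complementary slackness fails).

Gradient of f: grad f(x) = Q x + c = (4, 2)
Constraint values g_i(x) = a_i^T x - b_i:
  g_1((-3, -1)) = 0
  g_2((-3, -1)) = 0
Stationarity residual: grad f(x) + sum_i lambda_i a_i = (0, 0)
  -> stationarity OK
Primal feasibility (all g_i <= 0): OK
Dual feasibility (all lambda_i >= 0): OK
Complementary slackness (lambda_i * g_i(x) = 0 for all i): OK

Verdict: yes, KKT holds.

yes


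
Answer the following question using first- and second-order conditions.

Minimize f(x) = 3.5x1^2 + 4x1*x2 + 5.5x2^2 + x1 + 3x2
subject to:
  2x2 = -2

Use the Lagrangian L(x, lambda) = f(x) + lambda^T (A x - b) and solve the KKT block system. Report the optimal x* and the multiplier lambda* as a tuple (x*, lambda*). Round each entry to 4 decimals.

Form the Lagrangian:
  L(x, lambda) = (1/2) x^T Q x + c^T x + lambda^T (A x - b)
Stationarity (grad_x L = 0): Q x + c + A^T lambda = 0.
Primal feasibility: A x = b.

This gives the KKT block system:
  [ Q   A^T ] [ x     ]   [-c ]
  [ A    0  ] [ lambda ] = [ b ]

Solving the linear system:
  x*      = (0.4286, -1)
  lambda* = (3.1429)
  f(x*)   = 1.8571

x* = (0.4286, -1), lambda* = (3.1429)


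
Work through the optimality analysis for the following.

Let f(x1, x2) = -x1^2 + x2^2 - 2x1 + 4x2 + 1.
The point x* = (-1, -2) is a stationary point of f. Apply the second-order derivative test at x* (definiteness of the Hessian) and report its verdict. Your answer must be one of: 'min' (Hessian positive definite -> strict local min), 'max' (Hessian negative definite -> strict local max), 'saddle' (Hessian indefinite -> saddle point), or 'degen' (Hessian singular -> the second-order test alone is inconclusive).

Compute the Hessian H = grad^2 f:
  H = [[-2, 0], [0, 2]]
Verify stationarity: grad f(x*) = H x* + g = (0, 0).
Eigenvalues of H: -2, 2.
Eigenvalues have mixed signs, so H is indefinite -> x* is a saddle point.

saddle


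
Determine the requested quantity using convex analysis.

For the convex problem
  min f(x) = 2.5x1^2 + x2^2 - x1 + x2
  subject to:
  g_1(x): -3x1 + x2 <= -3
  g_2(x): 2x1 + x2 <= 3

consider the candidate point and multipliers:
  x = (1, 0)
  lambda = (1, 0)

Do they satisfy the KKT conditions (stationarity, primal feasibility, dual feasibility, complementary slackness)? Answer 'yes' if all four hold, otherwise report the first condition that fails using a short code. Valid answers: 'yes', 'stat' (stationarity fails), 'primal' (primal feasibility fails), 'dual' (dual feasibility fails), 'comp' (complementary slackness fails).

Gradient of f: grad f(x) = Q x + c = (4, 1)
Constraint values g_i(x) = a_i^T x - b_i:
  g_1((1, 0)) = 0
  g_2((1, 0)) = -1
Stationarity residual: grad f(x) + sum_i lambda_i a_i = (1, 2)
  -> stationarity FAILS
Primal feasibility (all g_i <= 0): OK
Dual feasibility (all lambda_i >= 0): OK
Complementary slackness (lambda_i * g_i(x) = 0 for all i): OK

Verdict: the first failing condition is stationarity -> stat.

stat


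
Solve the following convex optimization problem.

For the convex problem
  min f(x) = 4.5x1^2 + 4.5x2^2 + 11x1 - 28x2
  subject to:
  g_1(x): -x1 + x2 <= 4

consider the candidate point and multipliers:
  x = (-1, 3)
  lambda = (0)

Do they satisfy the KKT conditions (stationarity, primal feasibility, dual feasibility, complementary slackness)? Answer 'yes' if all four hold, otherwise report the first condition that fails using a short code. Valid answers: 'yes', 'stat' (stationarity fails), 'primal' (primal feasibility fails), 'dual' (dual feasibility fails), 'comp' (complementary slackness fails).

Gradient of f: grad f(x) = Q x + c = (2, -1)
Constraint values g_i(x) = a_i^T x - b_i:
  g_1((-1, 3)) = 0
Stationarity residual: grad f(x) + sum_i lambda_i a_i = (2, -1)
  -> stationarity FAILS
Primal feasibility (all g_i <= 0): OK
Dual feasibility (all lambda_i >= 0): OK
Complementary slackness (lambda_i * g_i(x) = 0 for all i): OK

Verdict: the first failing condition is stationarity -> stat.

stat


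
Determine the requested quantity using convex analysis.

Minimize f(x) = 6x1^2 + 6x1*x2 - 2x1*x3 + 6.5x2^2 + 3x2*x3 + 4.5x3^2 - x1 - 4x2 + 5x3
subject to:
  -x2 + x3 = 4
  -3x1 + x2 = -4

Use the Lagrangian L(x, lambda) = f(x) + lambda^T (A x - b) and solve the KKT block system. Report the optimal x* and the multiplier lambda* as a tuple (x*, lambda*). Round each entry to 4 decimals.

Form the Lagrangian:
  L(x, lambda) = (1/2) x^T Q x + c^T x + lambda^T (A x - b)
Stationarity (grad_x L = 0): Q x + c + A^T lambda = 0.
Primal feasibility: A x = b.

This gives the KKT block system:
  [ Q   A^T ] [ x     ]   [-c ]
  [ A    0  ] [ lambda ] = [ b ]

Solving the linear system:
  x*      = (0.7431, -1.7708, 2.2292)
  lambda* = (-18.2639, -2.3889)
  f(x*)   = 40.4931

x* = (0.7431, -1.7708, 2.2292), lambda* = (-18.2639, -2.3889)


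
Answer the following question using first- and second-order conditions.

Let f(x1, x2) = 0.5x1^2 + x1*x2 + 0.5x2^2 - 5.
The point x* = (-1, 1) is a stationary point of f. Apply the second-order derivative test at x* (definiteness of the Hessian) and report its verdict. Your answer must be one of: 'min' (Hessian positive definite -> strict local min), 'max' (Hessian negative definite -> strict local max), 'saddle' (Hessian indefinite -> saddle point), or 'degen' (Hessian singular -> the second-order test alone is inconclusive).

Compute the Hessian H = grad^2 f:
  H = [[1, 1], [1, 1]]
Verify stationarity: grad f(x*) = H x* + g = (0, 0).
Eigenvalues of H: 0, 2.
H has a zero eigenvalue (singular; positive semidefinite but not definite), so H is neither positive definite, negative definite, nor indefinite. The second-order test alone is inconclusive -> degen.
(Indeed, f is constant along the null direction of H through x*, so x* is not a strict local extremum.)

degen


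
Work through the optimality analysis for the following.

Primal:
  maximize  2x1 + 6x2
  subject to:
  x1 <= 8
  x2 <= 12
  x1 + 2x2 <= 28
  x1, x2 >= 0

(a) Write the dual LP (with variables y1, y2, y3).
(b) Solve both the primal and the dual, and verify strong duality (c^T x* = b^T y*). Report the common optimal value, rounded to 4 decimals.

The standard primal-dual pair for 'max c^T x s.t. A x <= b, x >= 0' is:
  Dual:  min b^T y  s.t.  A^T y >= c,  y >= 0.

So the dual LP is:
  minimize  8y1 + 12y2 + 28y3
  subject to:
    y1 + y3 >= 2
    y2 + 2y3 >= 6
    y1, y2, y3 >= 0

Solving the primal: x* = (4, 12).
  primal value c^T x* = 80.
Solving the dual: y* = (0, 2, 2).
  dual value b^T y* = 80.
Strong duality: c^T x* = b^T y*. Confirmed.

80


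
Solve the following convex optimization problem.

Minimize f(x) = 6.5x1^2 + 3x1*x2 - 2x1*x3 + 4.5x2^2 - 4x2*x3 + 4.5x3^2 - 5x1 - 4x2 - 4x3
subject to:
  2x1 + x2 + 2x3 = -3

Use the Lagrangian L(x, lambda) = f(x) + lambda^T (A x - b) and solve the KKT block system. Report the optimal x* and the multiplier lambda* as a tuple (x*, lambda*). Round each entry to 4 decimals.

Form the Lagrangian:
  L(x, lambda) = (1/2) x^T Q x + c^T x + lambda^T (A x - b)
Stationarity (grad_x L = 0): Q x + c + A^T lambda = 0.
Primal feasibility: A x = b.

This gives the KKT block system:
  [ Q   A^T ] [ x     ]   [-c ]
  [ A    0  ] [ lambda ] = [ b ]

Solving the linear system:
  x*      = (-0.4246, -0.3569, -0.897)
  lambda* = (4.898)
  f(x*)   = 10.9162

x* = (-0.4246, -0.3569, -0.897), lambda* = (4.898)


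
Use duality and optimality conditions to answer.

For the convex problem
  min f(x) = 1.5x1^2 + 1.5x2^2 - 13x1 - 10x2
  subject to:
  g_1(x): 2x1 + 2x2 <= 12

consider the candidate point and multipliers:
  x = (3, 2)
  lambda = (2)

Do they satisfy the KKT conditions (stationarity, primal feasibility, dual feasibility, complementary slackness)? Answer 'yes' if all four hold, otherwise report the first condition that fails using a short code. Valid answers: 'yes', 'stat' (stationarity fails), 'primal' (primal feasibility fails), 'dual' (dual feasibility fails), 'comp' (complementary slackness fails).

Gradient of f: grad f(x) = Q x + c = (-4, -4)
Constraint values g_i(x) = a_i^T x - b_i:
  g_1((3, 2)) = -2
Stationarity residual: grad f(x) + sum_i lambda_i a_i = (0, 0)
  -> stationarity OK
Primal feasibility (all g_i <= 0): OK
Dual feasibility (all lambda_i >= 0): OK
Complementary slackness (lambda_i * g_i(x) = 0 for all i): FAILS

Verdict: the first failing condition is complementary_slackness -> comp.

comp


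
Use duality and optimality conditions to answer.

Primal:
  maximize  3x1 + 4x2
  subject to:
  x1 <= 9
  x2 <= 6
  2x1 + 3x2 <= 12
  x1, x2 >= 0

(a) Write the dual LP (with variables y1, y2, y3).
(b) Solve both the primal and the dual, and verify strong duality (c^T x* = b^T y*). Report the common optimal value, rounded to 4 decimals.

The standard primal-dual pair for 'max c^T x s.t. A x <= b, x >= 0' is:
  Dual:  min b^T y  s.t.  A^T y >= c,  y >= 0.

So the dual LP is:
  minimize  9y1 + 6y2 + 12y3
  subject to:
    y1 + 2y3 >= 3
    y2 + 3y3 >= 4
    y1, y2, y3 >= 0

Solving the primal: x* = (6, 0).
  primal value c^T x* = 18.
Solving the dual: y* = (0, 0, 1.5).
  dual value b^T y* = 18.
Strong duality: c^T x* = b^T y*. Confirmed.

18


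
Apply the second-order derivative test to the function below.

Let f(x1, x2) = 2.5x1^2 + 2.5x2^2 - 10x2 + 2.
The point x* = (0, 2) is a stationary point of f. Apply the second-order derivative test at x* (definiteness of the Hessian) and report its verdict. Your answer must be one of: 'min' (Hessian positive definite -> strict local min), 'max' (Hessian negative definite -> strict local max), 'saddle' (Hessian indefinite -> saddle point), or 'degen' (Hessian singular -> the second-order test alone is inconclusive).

Compute the Hessian H = grad^2 f:
  H = [[5, 0], [0, 5]]
Verify stationarity: grad f(x*) = H x* + g = (0, 0).
Eigenvalues of H: 5, 5.
Both eigenvalues > 0, so H is positive definite -> x* is a strict local min.

min


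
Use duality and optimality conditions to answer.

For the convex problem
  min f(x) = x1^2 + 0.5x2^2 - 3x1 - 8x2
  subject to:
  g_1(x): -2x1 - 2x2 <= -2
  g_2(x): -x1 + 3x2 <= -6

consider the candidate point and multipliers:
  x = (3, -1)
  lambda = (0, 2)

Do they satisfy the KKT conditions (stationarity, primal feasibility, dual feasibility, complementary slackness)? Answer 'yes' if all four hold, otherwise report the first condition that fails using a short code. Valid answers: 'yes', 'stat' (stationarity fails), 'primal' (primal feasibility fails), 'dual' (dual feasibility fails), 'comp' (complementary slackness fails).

Gradient of f: grad f(x) = Q x + c = (3, -9)
Constraint values g_i(x) = a_i^T x - b_i:
  g_1((3, -1)) = -2
  g_2((3, -1)) = 0
Stationarity residual: grad f(x) + sum_i lambda_i a_i = (1, -3)
  -> stationarity FAILS
Primal feasibility (all g_i <= 0): OK
Dual feasibility (all lambda_i >= 0): OK
Complementary slackness (lambda_i * g_i(x) = 0 for all i): OK

Verdict: the first failing condition is stationarity -> stat.

stat
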